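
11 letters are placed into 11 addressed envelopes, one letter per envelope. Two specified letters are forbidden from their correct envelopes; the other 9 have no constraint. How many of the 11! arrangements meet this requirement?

33022080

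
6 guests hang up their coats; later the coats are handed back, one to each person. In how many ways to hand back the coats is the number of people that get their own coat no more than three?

704

# with exactly i fixed is C(6,i)·!(6-i); sum over i=0..3:
  i=0: C(6,0)·!6 = 1·265 = 265
  i=1: C(6,1)·!5 = 6·44 = 264
  i=2: C(6,2)·!4 = 15·9 = 135
  i=3: C(6,3)·!3 = 20·2 = 40
Total = 704.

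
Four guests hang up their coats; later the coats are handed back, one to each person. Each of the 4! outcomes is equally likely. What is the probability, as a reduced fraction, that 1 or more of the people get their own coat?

5/8

Favorable outcomes: Σ_{i≥1} C(4,i)·!(4-i) = 4·2 + 6·1 + 4·0 + 1·1 = 15.
Total outcomes: 4! = 24.
Probability = 15/24 = 5/8.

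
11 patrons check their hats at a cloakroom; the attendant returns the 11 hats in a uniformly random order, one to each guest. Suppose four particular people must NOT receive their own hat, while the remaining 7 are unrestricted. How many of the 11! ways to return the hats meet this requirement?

27422640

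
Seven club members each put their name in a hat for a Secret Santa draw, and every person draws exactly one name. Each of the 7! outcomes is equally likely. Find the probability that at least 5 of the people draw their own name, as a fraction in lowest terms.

11/2520

Favorable outcomes: Σ_{i≥5} C(7,i)·!(7-i) = 21·1 + 7·0 + 1·1 = 22.
Total outcomes: 7! = 5040.
Probability = 22/5040 = 11/2520.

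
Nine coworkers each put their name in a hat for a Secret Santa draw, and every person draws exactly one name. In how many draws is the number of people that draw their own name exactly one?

Pick the single fixed position: C(9,1) = 9 ways.
The remaining 8 must be deranged: !8 = 14833.
Total: 9 × 14833 = 133497.

133497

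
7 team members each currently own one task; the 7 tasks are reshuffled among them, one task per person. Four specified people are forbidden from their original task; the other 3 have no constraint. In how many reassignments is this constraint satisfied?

Inclusion-exclusion on the 4 forbidden self-matches:
Σ_{j=0}^{4} (-1)^j C(4,j)(7-j)!
= C(4,0)·7! - C(4,1)·6! + C(4,2)·5! - C(4,3)·4! + C(4,4)·3!
= 5040 - 2880 + 720 - 96 + 6
= 2790

2790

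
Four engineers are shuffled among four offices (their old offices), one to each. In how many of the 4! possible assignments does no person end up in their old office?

9

The number of derangements of 4 is !4 = Σ_{k=0}^{4} (-1)^k·4!/k!
= 4! - 4!/1! + 4!/2! - 4!/3! + 4!/4!
= 24 - 24 + 12 - 4 + 1
= 9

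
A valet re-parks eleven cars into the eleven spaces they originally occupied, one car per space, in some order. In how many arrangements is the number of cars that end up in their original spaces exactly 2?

7342280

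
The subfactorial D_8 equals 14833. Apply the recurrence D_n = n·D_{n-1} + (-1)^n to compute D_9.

D_9 = 9·14833 - 1 = 133496.

133496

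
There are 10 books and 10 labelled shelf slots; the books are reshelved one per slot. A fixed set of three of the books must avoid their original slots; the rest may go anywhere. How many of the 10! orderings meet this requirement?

2656080

Let A_j be the event that the j-th constrained one is fixed. By inclusion-exclusion over the 3 events:
Σ_{j=0}^{3} (-1)^j C(3,j)(10-j)!
= C(3,0)·10! - C(3,1)·9! + C(3,2)·8! - C(3,3)·7!
= 3628800 - 1088640 + 120960 - 5040
= 2656080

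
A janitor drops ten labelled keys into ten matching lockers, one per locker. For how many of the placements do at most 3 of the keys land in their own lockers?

3559886

Sum C(10,i)·!(10-i) for i = 0..3:
  i=0: C(10,0)·!10 = 1·1334961 = 1334961
  i=1: C(10,1)·!9 = 10·133496 = 1334960
  i=2: C(10,2)·!8 = 45·14833 = 667485
  i=3: C(10,3)·!7 = 120·1854 = 222480
Total = 3559886.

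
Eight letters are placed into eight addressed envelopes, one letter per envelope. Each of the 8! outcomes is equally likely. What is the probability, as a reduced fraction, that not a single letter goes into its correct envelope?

2119/5760

Favorable outcomes: !8 = 14833.
Total outcomes: 8! = 40320.
Probability = 14833/40320 = 2119/5760.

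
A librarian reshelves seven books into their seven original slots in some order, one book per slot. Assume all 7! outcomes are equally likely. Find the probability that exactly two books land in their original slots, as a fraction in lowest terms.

11/60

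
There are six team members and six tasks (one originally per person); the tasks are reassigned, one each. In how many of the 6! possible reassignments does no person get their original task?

Recurrence: !6 = 5·(!5 + !4).
!6 = 5·(44 + 9) = 5·53 = 265

265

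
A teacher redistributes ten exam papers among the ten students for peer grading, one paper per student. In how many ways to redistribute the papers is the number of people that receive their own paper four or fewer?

3615536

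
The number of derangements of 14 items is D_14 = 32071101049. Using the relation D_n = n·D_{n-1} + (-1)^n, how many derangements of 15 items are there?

481066515734

D_15 = 15·32071101049 - 1 = 481066515734.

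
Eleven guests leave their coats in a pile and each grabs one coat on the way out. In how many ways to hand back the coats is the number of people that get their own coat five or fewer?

# with exactly i fixed is C(11,i)·!(11-i); sum over i=0..5:
  i=0: C(11,0)·!11 = 1·14684570 = 14684570
  i=1: C(11,1)·!10 = 11·1334961 = 14684571
  i=2: C(11,2)·!9 = 55·133496 = 7342280
  i=3: C(11,3)·!8 = 165·14833 = 2447445
  i=4: C(11,4)·!7 = 330·1854 = 611820
  i=5: C(11,5)·!6 = 462·265 = 122430
Total = 39893116.

39893116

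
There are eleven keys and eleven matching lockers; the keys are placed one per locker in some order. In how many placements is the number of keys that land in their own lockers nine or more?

Sum C(11,i)·!(11-i) for i = 9..11:
  i=9: C(11,9)·!2 = 55·1 = 55
  i=10: C(11,10)·!1 = 11·0 = 0
  i=11: C(11,11)·!0 = 1·1 = 1
Total = 56.

56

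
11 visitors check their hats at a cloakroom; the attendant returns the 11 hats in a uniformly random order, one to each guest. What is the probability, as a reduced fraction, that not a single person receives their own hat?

Favorable outcomes: !11 = 14684570.
Total outcomes: 11! = 39916800.
Probability = 14684570/39916800 = 1468457/3991680.

1468457/3991680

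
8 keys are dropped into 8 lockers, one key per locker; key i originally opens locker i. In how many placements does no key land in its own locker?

14833

Use !n = n·!(n-1) + (-1)^n.
!8 = 8·1854 + 1 = 14833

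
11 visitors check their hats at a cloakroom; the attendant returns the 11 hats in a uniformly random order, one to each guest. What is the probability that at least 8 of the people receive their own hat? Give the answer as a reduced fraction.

193/19958400

Favorable outcomes: Σ_{i≥8} C(11,i)·!(11-i) = 165·2 + 55·1 + 11·0 + 1·1 = 386.
Total outcomes: 11! = 39916800.
Probability = 386/39916800 = 193/19958400.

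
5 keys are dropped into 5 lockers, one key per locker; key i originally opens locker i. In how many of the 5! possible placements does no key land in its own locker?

The subfactorial !5 = [5!/e] (nearest integer).
5! = 120, and 120/e ≈ 44.15, so !5 = 44.

44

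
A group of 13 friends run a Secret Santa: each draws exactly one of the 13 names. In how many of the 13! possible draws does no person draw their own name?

!13 = 13! · Σ_{k=0}^{13} (-1)^k/k!
= 13! - 13!/1! + 13!/2! - 13!/3! + 13!/4! - 13!/5! + 13!/6! - 13!/7! + 13!/8! - 13!/9! + 13!/10! - 13!/11! + 13!/12! - 13!/13!
= 6227020800 - 6227020800 + 3113510400 - 1037836800 + 259459200 - 51891840 + 8648640 - 1235520 + 154440 - 17160 + 1716 - 156 + 13 - 1
= 2290792932

2290792932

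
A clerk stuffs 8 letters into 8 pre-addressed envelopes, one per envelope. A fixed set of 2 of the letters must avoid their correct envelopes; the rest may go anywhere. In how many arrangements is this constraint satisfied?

Let A_j be the event that the j-th constrained one is fixed. By inclusion-exclusion over the 2 events:
Σ_{j=0}^{2} (-1)^j C(2,j)(8-j)!
= C(2,0)·8! - C(2,1)·7! + C(2,2)·6!
= 40320 - 10080 + 720
= 30960

30960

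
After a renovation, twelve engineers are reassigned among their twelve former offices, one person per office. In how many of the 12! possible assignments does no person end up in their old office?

176214841

Use !n = (n-1)(!(n-1) + !(n-2)).
!12 = 11·(14684570 + 1334961) = 11·16019531 = 176214841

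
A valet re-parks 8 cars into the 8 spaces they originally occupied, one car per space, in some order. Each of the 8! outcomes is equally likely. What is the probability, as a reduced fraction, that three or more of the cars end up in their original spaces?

Favorable outcomes: Σ_{i≥3} C(8,i)·!(8-i) = 56·44 + 70·9 + 56·2 + 28·1 + 8·0 + 1·1 = 3235.
Total outcomes: 8! = 40320.
Probability = 3235/40320 = 647/8064.

647/8064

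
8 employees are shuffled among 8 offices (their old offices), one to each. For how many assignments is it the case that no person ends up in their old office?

!8 is the nearest integer to 8!/e.
8! = 40320, and 40320/e ≈ 14832.90, so !8 = 14833.

14833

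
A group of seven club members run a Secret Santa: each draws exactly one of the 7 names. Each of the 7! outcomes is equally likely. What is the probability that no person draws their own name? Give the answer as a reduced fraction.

103/280

Favorable outcomes: !7 = 1854.
Total outcomes: 7! = 5040.
Probability = 1854/5040 = 103/280.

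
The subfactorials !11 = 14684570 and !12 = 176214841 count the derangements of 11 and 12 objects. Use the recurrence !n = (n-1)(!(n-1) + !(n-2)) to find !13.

2290792932

!13 = (13-1)·(!12 + !11) = 12·(176214841 + 14684570) = 12·190899411 = 2290792932.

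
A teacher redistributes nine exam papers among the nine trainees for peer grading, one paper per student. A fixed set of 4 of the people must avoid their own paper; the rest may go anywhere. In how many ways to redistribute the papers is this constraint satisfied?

Let A_j be the event that the j-th constrained one is fixed. By inclusion-exclusion over the 4 events:
Σ_{j=0}^{4} (-1)^j C(4,j)(9-j)!
= C(4,0)·9! - C(4,1)·8! + C(4,2)·7! - C(4,3)·6! + C(4,4)·5!
= 362880 - 161280 + 30240 - 2880 + 120
= 229080

229080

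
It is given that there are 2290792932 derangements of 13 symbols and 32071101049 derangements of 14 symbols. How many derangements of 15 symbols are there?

D_15 = (15-1)·(D_14 + D_13) = 14·(32071101049 + 2290792932) = 14·34361893981 = 481066515734.

481066515734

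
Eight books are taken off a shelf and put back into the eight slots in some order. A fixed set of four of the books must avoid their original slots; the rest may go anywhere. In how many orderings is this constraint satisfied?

24024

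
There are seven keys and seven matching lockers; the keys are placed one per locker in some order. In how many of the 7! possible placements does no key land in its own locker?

1854

!7 = 7! · Σ_{k=0}^{7} (-1)^k/k!
= 7! - 7!/1! + 7!/2! - 7!/3! + 7!/4! - 7!/5! + 7!/6! - 7!/7!
= 5040 - 5040 + 2520 - 840 + 210 - 42 + 7 - 1
= 1854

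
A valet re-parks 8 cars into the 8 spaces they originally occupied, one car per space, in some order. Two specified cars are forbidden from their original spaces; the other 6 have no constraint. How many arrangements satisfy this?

30960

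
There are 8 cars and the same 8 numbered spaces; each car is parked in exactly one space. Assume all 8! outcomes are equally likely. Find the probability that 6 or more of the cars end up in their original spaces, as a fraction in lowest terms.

Favorable outcomes: Σ_{i≥6} C(8,i)·!(8-i) = 28·1 + 8·0 + 1·1 = 29.
Total outcomes: 8! = 40320.
Probability = 29/40320 = 29/40320.

29/40320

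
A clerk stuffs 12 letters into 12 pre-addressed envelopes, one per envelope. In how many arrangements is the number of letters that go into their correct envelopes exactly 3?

29369120

Choose which 3 of the 12 are fixed: C(12,3) = 220.
The remaining 9 must be deranged: !9 = 133496.
Total: 220 × 133496 = 29369120.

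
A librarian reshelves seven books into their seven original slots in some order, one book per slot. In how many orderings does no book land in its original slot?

1854

The subfactorial !7 = [7!/e] (nearest integer).
7! = 5040, and 5040/e ≈ 1854.11, so !7 = 1854.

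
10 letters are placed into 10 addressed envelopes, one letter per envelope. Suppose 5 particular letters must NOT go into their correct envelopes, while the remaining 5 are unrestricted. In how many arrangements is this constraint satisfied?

Inclusion-exclusion on the 5 forbidden self-matches:
Σ_{j=0}^{5} (-1)^j C(5,j)(10-j)!
= C(5,0)·10! - C(5,1)·9! + C(5,2)·8! - C(5,3)·7! + C(5,4)·6! - C(5,5)·5!
= 3628800 - 1814400 + 403200 - 50400 + 3600 - 120
= 2170680

2170680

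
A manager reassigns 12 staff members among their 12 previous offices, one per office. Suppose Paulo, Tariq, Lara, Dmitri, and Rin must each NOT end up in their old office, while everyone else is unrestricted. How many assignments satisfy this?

312273360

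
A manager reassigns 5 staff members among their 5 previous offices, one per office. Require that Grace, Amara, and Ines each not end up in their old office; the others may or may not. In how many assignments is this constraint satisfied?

Let A_j be the event that the j-th constrained one is fixed. By inclusion-exclusion over the 3 events:
Σ_{j=0}^{3} (-1)^j C(3,j)(5-j)!
= C(3,0)·5! - C(3,1)·4! + C(3,2)·3! - C(3,3)·2!
= 120 - 72 + 18 - 2
= 64

64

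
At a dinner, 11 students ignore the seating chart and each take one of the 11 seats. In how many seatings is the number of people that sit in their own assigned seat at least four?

757934

Sum C(11,i)·!(11-i) for i = 4..11:
  i=4: C(11,4)·!7 = 330·1854 = 611820
  i=5: C(11,5)·!6 = 462·265 = 122430
  i=6: C(11,6)·!5 = 462·44 = 20328
  i=7: C(11,7)·!4 = 330·9 = 2970
  i=8: C(11,8)·!3 = 165·2 = 330
  i=9: C(11,9)·!2 = 55·1 = 55
  i=10: C(11,10)·!1 = 11·0 = 0
  i=11: C(11,11)·!0 = 1·1 = 1
Total = 757934.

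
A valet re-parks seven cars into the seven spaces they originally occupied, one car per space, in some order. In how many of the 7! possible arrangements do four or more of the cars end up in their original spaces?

92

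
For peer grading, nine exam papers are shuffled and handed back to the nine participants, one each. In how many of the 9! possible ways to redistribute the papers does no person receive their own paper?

133496

By inclusion-exclusion, !9 = Σ (-1)^k · 9!/k! for k=0..9
= 9! - 9!/1! + 9!/2! - 9!/3! + 9!/4! - 9!/5! + 9!/6! - 9!/7! + 9!/8! - 9!/9!
= 362880 - 362880 + 181440 - 60480 + 15120 - 3024 + 504 - 72 + 9 - 1
= 133496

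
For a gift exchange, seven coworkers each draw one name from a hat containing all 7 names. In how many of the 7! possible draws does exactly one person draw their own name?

1855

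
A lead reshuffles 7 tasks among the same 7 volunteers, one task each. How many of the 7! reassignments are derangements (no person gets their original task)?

1854

The subfactorial !7 = [7!/e] (nearest integer).
7! = 5040, and 5040/e ≈ 1854.11, so !7 = 1854.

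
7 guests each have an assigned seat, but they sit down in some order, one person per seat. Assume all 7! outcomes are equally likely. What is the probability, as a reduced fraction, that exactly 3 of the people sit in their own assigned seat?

1/16

Favorable outcomes: C(7,3)·!4 = 35·9 = 315.
Total outcomes: 7! = 5040.
Probability = 315/5040 = 1/16.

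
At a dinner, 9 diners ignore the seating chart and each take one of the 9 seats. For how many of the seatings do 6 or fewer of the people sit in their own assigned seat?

362843

Sum C(9,i)·!(9-i) for i = 0..6:
  i=0: C(9,0)·!9 = 1·133496 = 133496
  i=1: C(9,1)·!8 = 9·14833 = 133497
  i=2: C(9,2)·!7 = 36·1854 = 66744
  i=3: C(9,3)·!6 = 84·265 = 22260
  i=4: C(9,4)·!5 = 126·44 = 5544
  i=5: C(9,5)·!4 = 126·9 = 1134
  i=6: C(9,6)·!3 = 84·2 = 168
Total = 362843.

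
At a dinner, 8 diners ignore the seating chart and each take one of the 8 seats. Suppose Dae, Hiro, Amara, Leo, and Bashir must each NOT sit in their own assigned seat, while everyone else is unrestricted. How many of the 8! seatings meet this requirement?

21234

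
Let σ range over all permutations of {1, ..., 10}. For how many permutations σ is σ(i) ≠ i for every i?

1334961

The number of derangements of 10 is !10 = Σ_{k=0}^{10} (-1)^k·10!/k!
= 10! - 10!/1! + 10!/2! - 10!/3! + 10!/4! - 10!/5! + 10!/6! - 10!/7! + 10!/8! - 10!/9! + 10!/10!
= 3628800 - 3628800 + 1814400 - 604800 + 151200 - 30240 + 5040 - 720 + 90 - 10 + 1
= 1334961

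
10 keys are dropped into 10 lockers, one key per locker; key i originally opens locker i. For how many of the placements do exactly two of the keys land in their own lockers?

Pick the 2 fixed positions: C(10,2) = 45 ways.
The other 8 form a derangement: !8 = 14833.
Total: 45 × 14833 = 667485.

667485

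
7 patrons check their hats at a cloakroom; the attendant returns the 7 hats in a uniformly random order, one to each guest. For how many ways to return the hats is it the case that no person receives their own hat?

1854

The number of derangements of 7 is !7 = Σ_{k=0}^{7} (-1)^k·7!/k!
= 7! - 7!/1! + 7!/2! - 7!/3! + 7!/4! - 7!/5! + 7!/6! - 7!/7!
= 5040 - 5040 + 2520 - 840 + 210 - 42 + 7 - 1
= 1854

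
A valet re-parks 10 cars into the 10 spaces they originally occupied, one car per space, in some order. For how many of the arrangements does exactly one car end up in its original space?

1334960

Choose which one of the 10 is fixed: C(10,1) = 10.
The other 9 form a derangement: !9 = 133496.
Total: 10 × 133496 = 1334960.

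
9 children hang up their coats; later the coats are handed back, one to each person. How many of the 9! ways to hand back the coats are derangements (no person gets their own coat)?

Use !n = n·!(n-1) + (-1)^n.
!9 = 9·14833 - 1 = 133496

133496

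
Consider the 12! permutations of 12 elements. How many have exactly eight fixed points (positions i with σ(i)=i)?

4455

Choose which 8 of the 12 are fixed: C(12,8) = 495.
The remaining 4 must be deranged: !4 = 9.
Total: 495 × 9 = 4455.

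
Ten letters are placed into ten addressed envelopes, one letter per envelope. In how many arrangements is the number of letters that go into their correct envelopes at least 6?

Sum C(10,i)·!(10-i) for i = 6..10:
  i=6: C(10,6)·!4 = 210·9 = 1890
  i=7: C(10,7)·!3 = 120·2 = 240
  i=8: C(10,8)·!2 = 45·1 = 45
  i=9: C(10,9)·!1 = 10·0 = 0
  i=10: C(10,10)·!0 = 1·1 = 1
Total = 2176.

2176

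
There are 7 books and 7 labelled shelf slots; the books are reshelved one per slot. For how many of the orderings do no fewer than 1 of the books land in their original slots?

# with exactly i fixed is C(7,i)·!(7-i); sum over i=1..7:
  i=1: C(7,1)·!6 = 7·265 = 1855
  i=2: C(7,2)·!5 = 21·44 = 924
  i=3: C(7,3)·!4 = 35·9 = 315
  i=4: C(7,4)·!3 = 35·2 = 70
  i=5: C(7,5)·!2 = 21·1 = 21
  i=6: C(7,6)·!1 = 7·0 = 0
  i=7: C(7,7)·!0 = 1·1 = 1
Total = 3186.

3186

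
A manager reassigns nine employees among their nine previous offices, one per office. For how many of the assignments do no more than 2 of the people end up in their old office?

333737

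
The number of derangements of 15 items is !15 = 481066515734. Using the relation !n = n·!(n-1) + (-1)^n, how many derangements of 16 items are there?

!16 = 16·481066515734 + 1 = 7697064251745.

7697064251745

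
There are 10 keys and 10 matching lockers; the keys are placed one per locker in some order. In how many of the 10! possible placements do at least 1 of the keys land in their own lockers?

Sum C(10,i)·!(10-i) for i = 1..10:
  i=1: C(10,1)·!9 = 10·133496 = 1334960
  i=2: C(10,2)·!8 = 45·14833 = 667485
  i=3: C(10,3)·!7 = 120·1854 = 222480
  i=4: C(10,4)·!6 = 210·265 = 55650
  i=5: C(10,5)·!5 = 252·44 = 11088
  i=6: C(10,6)·!4 = 210·9 = 1890
  i=7: C(10,7)·!3 = 120·2 = 240
  i=8: C(10,8)·!2 = 45·1 = 45
  i=9: C(10,9)·!1 = 10·0 = 0
  i=10: C(10,10)·!0 = 1·1 = 1
Total = 2293839.

2293839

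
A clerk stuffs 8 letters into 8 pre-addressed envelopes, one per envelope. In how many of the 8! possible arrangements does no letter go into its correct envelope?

Use !n = n·!(n-1) + (-1)^n.
!8 = 8·1854 + 1 = 14833

14833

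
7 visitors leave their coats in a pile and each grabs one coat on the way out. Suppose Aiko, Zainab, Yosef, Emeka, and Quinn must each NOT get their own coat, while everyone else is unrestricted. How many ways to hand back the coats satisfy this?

2428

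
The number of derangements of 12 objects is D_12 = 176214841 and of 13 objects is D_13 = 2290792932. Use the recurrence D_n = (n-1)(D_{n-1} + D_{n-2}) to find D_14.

32071101049

D_14 = (14-1)·(D_13 + D_12) = 13·(2290792932 + 176214841) = 13·2467007773 = 32071101049.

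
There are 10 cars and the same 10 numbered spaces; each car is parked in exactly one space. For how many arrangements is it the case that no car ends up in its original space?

1334961

Use !n = (n-1)(!(n-1) + !(n-2)).
!10 = 9·(133496 + 14833) = 9·148329 = 1334961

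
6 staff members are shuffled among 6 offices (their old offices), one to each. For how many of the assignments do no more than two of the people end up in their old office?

664

Sum C(6,i)·!(6-i) for i = 0..2:
  i=0: C(6,0)·!6 = 1·265 = 265
  i=1: C(6,1)·!5 = 6·44 = 264
  i=2: C(6,2)·!4 = 15·9 = 135
Total = 664.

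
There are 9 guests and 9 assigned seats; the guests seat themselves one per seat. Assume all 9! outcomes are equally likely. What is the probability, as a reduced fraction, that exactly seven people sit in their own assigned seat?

1/10080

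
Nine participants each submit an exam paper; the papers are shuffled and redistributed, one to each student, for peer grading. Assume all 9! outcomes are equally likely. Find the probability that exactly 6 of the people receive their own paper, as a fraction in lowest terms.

Favorable outcomes: C(9,6)·!3 = 84·2 = 168.
Total outcomes: 9! = 362880.
Probability = 168/362880 = 1/2160.

1/2160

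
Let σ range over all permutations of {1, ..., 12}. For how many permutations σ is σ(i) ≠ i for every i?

176214841

!12 = 12! · Σ_{k=0}^{12} (-1)^k/k!
= 12! - 12!/1! + 12!/2! - 12!/3! + 12!/4! - 12!/5! + 12!/6! - 12!/7! + 12!/8! - 12!/9! + 12!/10! - 12!/11! + 12!/12!
= 479001600 - 479001600 + 239500800 - 79833600 + 19958400 - 3991680 + 665280 - 95040 + 11880 - 1320 + 132 - 12 + 1
= 176214841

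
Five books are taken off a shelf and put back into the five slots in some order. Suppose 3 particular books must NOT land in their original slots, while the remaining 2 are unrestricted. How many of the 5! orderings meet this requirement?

Inclusion-exclusion on the 3 forbidden self-matches:
Σ_{j=0}^{3} (-1)^j C(3,j)(5-j)!
= C(3,0)·5! - C(3,1)·4! + C(3,2)·3! - C(3,3)·2!
= 120 - 72 + 18 - 2
= 64

64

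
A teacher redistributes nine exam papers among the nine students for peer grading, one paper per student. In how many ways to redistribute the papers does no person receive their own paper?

133496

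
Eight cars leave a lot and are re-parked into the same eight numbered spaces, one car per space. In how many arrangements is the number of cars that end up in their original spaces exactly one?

14832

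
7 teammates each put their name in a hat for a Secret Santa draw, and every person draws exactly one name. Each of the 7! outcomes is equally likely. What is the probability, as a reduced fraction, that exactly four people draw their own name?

Favorable outcomes: C(7,4)·!3 = 35·2 = 70.
Total outcomes: 7! = 5040.
Probability = 70/5040 = 1/72.

1/72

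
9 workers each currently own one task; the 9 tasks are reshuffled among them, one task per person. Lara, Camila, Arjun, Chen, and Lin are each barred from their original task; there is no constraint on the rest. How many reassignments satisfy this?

Let A_j be the event that the j-th constrained one is fixed. By inclusion-exclusion over the 5 events:
Σ_{j=0}^{5} (-1)^j C(5,j)(9-j)!
= C(5,0)·9! - C(5,1)·8! + C(5,2)·7! - C(5,3)·6! + C(5,4)·5! - C(5,5)·4!
= 362880 - 201600 + 50400 - 7200 + 600 - 24
= 205056

205056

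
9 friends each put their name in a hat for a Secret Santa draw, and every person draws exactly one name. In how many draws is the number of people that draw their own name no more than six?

362843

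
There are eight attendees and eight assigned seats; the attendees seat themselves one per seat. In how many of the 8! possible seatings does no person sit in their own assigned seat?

Use !n = (n-1)(!(n-1) + !(n-2)).
!8 = 7·(1854 + 265) = 7·2119 = 14833

14833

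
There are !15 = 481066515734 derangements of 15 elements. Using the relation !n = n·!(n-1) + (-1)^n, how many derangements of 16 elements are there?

7697064251745

!16 = 16·481066515734 + 1 = 7697064251745.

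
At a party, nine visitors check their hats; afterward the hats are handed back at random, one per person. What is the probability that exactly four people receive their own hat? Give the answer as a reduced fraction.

Favorable outcomes: C(9,4)·!5 = 126·44 = 5544.
Total outcomes: 9! = 362880.
Probability = 5544/362880 = 11/720.

11/720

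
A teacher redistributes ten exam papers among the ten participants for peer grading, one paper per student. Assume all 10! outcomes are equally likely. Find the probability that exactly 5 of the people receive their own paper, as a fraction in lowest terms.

11/3600

Favorable outcomes: C(10,5)·!5 = 252·44 = 11088.
Total outcomes: 10! = 3628800.
Probability = 11088/3628800 = 11/3600.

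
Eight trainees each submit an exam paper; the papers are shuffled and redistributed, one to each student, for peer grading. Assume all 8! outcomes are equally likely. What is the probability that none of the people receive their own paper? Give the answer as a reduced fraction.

Favorable outcomes: !8 = 14833.
Total outcomes: 8! = 40320.
Probability = 14833/40320 = 2119/5760.

2119/5760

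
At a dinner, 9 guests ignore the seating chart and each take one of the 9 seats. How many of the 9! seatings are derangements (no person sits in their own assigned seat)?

133496

By inclusion-exclusion, !9 = Σ (-1)^k · 9!/k! for k=0..9
= 9! - 9!/1! + 9!/2! - 9!/3! + 9!/4! - 9!/5! + 9!/6! - 9!/7! + 9!/8! - 9!/9!
= 362880 - 362880 + 181440 - 60480 + 15120 - 3024 + 504 - 72 + 9 - 1
= 133496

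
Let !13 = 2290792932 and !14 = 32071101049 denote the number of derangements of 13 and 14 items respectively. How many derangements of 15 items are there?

!15 = (15-1)·(!14 + !13) = 14·(32071101049 + 2290792932) = 14·34361893981 = 481066515734.

481066515734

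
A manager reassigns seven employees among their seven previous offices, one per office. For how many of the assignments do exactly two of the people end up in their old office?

924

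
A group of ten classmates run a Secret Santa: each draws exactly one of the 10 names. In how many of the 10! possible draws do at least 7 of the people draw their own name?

286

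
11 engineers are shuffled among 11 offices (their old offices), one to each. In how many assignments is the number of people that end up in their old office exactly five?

Choose which 5 of the 11 are fixed: C(11,5) = 462.
The other 6 form a derangement: !6 = 265.
Total: 462 × 265 = 122430.

122430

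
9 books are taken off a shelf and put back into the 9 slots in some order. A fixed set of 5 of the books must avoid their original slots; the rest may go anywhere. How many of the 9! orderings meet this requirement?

205056

Inclusion-exclusion on the 5 forbidden self-matches:
Σ_{j=0}^{5} (-1)^j C(5,j)(9-j)!
= C(5,0)·9! - C(5,1)·8! + C(5,2)·7! - C(5,3)·6! + C(5,4)·5! - C(5,5)·4!
= 362880 - 201600 + 50400 - 7200 + 600 - 24
= 205056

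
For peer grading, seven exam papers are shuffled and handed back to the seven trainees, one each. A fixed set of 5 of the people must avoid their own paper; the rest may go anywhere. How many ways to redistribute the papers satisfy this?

2428

Let A_j be the event that the j-th constrained one is fixed. By inclusion-exclusion over the 5 events:
Σ_{j=0}^{5} (-1)^j C(5,j)(7-j)!
= C(5,0)·7! - C(5,1)·6! + C(5,2)·5! - C(5,3)·4! + C(5,4)·3! - C(5,5)·2!
= 5040 - 3600 + 1200 - 240 + 30 - 2
= 2428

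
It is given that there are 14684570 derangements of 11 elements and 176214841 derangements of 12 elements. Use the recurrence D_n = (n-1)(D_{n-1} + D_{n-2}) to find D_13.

2290792932

D_13 = (13-1)·(D_12 + D_11) = 12·(176214841 + 14684570) = 12·190899411 = 2290792932.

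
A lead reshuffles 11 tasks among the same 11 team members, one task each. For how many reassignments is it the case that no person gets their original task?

14684570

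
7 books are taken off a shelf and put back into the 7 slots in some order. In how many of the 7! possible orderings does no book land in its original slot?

1854

Use !n = n·!(n-1) + (-1)^n.
!7 = 7·265 - 1 = 1854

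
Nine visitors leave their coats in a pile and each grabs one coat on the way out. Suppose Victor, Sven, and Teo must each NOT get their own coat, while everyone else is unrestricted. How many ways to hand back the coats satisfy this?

Let A_j be the event that the j-th constrained one is fixed. By inclusion-exclusion over the 3 events:
Σ_{j=0}^{3} (-1)^j C(3,j)(9-j)!
= C(3,0)·9! - C(3,1)·8! + C(3,2)·7! - C(3,3)·6!
= 362880 - 120960 + 15120 - 720
= 256320

256320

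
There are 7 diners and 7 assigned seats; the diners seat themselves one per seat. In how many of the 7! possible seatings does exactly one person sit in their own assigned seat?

1855

Choose which one of the 7 is fixed: C(7,1) = 7.
The remaining 6 must be deranged: !6 = 265.
Total: 7 × 265 = 1855.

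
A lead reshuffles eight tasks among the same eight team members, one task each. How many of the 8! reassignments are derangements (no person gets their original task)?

14833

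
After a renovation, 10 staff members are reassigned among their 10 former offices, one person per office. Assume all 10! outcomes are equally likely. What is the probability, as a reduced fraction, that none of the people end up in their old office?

16481/44800

Favorable outcomes: !10 = 1334961.
Total outcomes: 10! = 3628800.
Probability = 1334961/3628800 = 16481/44800.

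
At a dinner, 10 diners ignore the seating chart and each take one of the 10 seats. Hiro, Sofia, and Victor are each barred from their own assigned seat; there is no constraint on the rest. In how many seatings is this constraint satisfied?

2656080

Inclusion-exclusion on the 3 forbidden self-matches:
Σ_{j=0}^{3} (-1)^j C(3,j)(10-j)!
= C(3,0)·10! - C(3,1)·9! + C(3,2)·8! - C(3,3)·7!
= 3628800 - 1088640 + 120960 - 5040
= 2656080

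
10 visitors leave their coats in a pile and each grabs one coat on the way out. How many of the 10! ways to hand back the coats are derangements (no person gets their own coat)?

1334961

The subfactorial !10 = [10!/e] (nearest integer).
10! = 3628800, and 3628800/e ≈ 1334960.92, so !10 = 1334961.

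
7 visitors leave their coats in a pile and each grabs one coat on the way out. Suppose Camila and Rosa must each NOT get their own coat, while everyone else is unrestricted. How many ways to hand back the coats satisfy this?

Inclusion-exclusion on the 2 forbidden self-matches:
Σ_{j=0}^{2} (-1)^j C(2,j)(7-j)!
= C(2,0)·7! - C(2,1)·6! + C(2,2)·5!
= 5040 - 1440 + 120
= 3720

3720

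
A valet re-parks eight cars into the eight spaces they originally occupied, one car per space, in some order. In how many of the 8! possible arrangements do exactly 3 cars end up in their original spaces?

2464

Pick the 3 fixed positions: C(8,3) = 56 ways.
The other 5 form a derangement: !5 = 44.
Total: 56 × 44 = 2464.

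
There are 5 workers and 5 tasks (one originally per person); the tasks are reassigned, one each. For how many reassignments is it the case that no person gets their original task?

Use !n = n·!(n-1) + (-1)^n.
!5 = 5·9 - 1 = 44

44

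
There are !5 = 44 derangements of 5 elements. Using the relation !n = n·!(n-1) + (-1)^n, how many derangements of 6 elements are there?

!6 = 6·44 + 1 = 265.

265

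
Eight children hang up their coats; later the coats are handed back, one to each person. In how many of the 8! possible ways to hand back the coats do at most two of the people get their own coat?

Sum C(8,i)·!(8-i) for i = 0..2:
  i=0: C(8,0)·!8 = 1·14833 = 14833
  i=1: C(8,1)·!7 = 8·1854 = 14832
  i=2: C(8,2)·!6 = 28·265 = 7420
Total = 37085.

37085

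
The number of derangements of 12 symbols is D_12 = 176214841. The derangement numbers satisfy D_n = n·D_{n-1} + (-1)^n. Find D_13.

2290792932

D_13 = 13·176214841 - 1 = 2290792932.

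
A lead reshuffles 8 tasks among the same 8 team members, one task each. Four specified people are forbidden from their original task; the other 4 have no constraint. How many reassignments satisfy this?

24024

Let A_j be the event that the j-th constrained one is fixed. By inclusion-exclusion over the 4 events:
Σ_{j=0}^{4} (-1)^j C(4,j)(8-j)!
= C(4,0)·8! - C(4,1)·7! + C(4,2)·6! - C(4,3)·5! + C(4,4)·4!
= 40320 - 20160 + 4320 - 480 + 24
= 24024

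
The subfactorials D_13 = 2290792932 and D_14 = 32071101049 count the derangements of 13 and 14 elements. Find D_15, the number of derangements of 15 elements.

481066515734

D_15 = (15-1)·(D_14 + D_13) = 14·(32071101049 + 2290792932) = 14·34361893981 = 481066515734.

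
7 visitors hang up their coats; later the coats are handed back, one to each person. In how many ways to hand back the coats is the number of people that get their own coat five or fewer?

Sum C(7,i)·!(7-i) for i = 0..5:
  i=0: C(7,0)·!7 = 1·1854 = 1854
  i=1: C(7,1)·!6 = 7·265 = 1855
  i=2: C(7,2)·!5 = 21·44 = 924
  i=3: C(7,3)·!4 = 35·9 = 315
  i=4: C(7,4)·!3 = 35·2 = 70
  i=5: C(7,5)·!2 = 21·1 = 21
Total = 5039.

5039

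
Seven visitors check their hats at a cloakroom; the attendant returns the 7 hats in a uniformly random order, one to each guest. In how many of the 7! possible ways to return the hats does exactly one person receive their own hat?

1855

Pick the single fixed position: C(7,1) = 7 ways.
The remaining 6 must be deranged: !6 = 265.
Total: 7 × 265 = 1855.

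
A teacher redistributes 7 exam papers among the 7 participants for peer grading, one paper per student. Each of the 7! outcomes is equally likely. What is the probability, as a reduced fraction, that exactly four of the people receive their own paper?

1/72

Favorable outcomes: C(7,4)·!3 = 35·2 = 70.
Total outcomes: 7! = 5040.
Probability = 70/5040 = 1/72.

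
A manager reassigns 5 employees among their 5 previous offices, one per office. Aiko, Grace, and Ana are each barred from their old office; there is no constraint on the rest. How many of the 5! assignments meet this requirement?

Inclusion-exclusion on the 3 forbidden self-matches:
Σ_{j=0}^{3} (-1)^j C(3,j)(5-j)!
= C(3,0)·5! - C(3,1)·4! + C(3,2)·3! - C(3,3)·2!
= 120 - 72 + 18 - 2
= 64

64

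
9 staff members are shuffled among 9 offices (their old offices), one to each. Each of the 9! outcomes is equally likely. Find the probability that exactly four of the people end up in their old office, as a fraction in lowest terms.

11/720

Favorable outcomes: C(9,4)·!5 = 126·44 = 5544.
Total outcomes: 9! = 362880.
Probability = 5544/362880 = 11/720.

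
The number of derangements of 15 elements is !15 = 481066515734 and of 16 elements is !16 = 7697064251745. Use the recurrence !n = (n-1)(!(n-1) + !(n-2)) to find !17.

!17 = (17-1)·(!16 + !15) = 16·(7697064251745 + 481066515734) = 16·8178130767479 = 130850092279664.

130850092279664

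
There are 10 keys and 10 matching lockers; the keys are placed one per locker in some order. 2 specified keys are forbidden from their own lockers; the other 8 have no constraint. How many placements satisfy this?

Let A_j be the event that the j-th constrained one is fixed. By inclusion-exclusion over the 2 events:
Σ_{j=0}^{2} (-1)^j C(2,j)(10-j)!
= C(2,0)·10! - C(2,1)·9! + C(2,2)·8!
= 3628800 - 725760 + 40320
= 2943360

2943360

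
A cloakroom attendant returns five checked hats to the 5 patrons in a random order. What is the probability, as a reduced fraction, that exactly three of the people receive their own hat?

1/12

Favorable outcomes: C(5,3)·!2 = 10·1 = 10.
Total outcomes: 5! = 120.
Probability = 10/120 = 1/12.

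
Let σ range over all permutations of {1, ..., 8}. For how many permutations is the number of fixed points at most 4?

Sum C(8,i)·!(8-i) for i = 0..4:
  i=0: C(8,0)·!8 = 1·14833 = 14833
  i=1: C(8,1)·!7 = 8·1854 = 14832
  i=2: C(8,2)·!6 = 28·265 = 7420
  i=3: C(8,3)·!5 = 56·44 = 2464
  i=4: C(8,4)·!4 = 70·9 = 630
Total = 40179.

40179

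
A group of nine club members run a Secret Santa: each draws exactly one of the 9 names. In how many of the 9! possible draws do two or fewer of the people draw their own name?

333737

Sum C(9,i)·!(9-i) for i = 0..2:
  i=0: C(9,0)·!9 = 1·133496 = 133496
  i=1: C(9,1)·!8 = 9·14833 = 133497
  i=2: C(9,2)·!7 = 36·1854 = 66744
Total = 333737.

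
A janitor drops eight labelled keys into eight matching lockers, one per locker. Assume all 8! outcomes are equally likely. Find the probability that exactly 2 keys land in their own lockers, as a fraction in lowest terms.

53/288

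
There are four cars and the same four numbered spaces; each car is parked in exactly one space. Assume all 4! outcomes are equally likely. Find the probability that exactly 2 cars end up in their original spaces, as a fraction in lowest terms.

1/4

Favorable outcomes: C(4,2)·!2 = 6·1 = 6.
Total outcomes: 4! = 24.
Probability = 6/24 = 1/4.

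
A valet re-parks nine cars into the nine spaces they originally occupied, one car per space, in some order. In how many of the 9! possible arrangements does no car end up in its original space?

The subfactorial !9 = [9!/e] (nearest integer).
9! = 362880, and 362880/e ≈ 133496.09, so !9 = 133496.

133496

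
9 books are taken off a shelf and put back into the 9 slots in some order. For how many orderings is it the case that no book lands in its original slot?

133496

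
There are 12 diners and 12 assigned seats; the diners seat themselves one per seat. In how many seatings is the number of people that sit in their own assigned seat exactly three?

29369120

Choose which 3 of the 12 are fixed: C(12,3) = 220.
The other 9 form a derangement: !9 = 133496.
Total: 220 × 133496 = 29369120.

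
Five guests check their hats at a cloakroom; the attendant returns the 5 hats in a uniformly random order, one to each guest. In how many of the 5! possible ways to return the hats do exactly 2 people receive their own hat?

Choose which 2 of the 5 are fixed: C(5,2) = 10.
The remaining 3 must be deranged: !3 = 2.
Total: 10 × 2 = 20.

20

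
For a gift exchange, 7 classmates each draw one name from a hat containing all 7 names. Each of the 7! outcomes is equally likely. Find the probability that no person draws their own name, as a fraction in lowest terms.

103/280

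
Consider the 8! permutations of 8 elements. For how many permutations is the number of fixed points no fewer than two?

Sum C(8,i)·!(8-i) for i = 2..8:
  i=2: C(8,2)·!6 = 28·265 = 7420
  i=3: C(8,3)·!5 = 56·44 = 2464
  i=4: C(8,4)·!4 = 70·9 = 630
  i=5: C(8,5)·!3 = 56·2 = 112
  i=6: C(8,6)·!2 = 28·1 = 28
  i=7: C(8,7)·!1 = 8·0 = 0
  i=8: C(8,8)·!0 = 1·1 = 1
Total = 10655.

10655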